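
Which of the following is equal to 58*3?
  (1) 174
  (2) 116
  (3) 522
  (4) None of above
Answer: 1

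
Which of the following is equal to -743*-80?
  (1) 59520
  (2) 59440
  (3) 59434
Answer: 2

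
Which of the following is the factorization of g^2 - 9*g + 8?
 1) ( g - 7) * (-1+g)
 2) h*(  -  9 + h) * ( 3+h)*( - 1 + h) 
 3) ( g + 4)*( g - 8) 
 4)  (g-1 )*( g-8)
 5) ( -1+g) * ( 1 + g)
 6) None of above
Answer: 4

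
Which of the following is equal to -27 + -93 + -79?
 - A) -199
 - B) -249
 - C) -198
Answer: A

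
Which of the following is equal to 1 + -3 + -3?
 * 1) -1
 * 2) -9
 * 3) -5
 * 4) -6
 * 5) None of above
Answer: 3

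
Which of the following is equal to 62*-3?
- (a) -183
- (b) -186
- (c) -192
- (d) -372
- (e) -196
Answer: b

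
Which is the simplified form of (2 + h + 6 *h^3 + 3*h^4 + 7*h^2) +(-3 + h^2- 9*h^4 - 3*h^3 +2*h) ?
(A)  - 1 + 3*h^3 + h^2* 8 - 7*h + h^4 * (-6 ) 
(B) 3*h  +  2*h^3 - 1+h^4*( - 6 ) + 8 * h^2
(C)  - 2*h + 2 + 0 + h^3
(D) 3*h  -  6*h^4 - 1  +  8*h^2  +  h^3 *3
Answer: D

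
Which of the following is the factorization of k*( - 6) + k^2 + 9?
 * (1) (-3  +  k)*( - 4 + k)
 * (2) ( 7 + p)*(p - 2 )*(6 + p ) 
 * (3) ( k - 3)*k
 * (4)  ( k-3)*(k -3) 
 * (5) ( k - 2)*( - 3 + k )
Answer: 4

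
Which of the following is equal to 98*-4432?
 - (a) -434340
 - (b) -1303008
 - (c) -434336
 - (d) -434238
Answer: c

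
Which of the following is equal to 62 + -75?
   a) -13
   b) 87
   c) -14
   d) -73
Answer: a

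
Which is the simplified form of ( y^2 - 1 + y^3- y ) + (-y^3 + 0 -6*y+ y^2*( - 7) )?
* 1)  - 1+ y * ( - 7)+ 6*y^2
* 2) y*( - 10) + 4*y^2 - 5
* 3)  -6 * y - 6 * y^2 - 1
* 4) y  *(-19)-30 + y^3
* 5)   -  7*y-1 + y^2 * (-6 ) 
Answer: 5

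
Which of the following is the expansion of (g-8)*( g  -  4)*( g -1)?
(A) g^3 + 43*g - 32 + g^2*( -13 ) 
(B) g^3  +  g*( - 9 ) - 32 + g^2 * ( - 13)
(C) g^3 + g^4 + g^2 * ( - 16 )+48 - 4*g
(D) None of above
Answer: D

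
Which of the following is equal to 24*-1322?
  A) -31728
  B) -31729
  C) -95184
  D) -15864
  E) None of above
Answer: A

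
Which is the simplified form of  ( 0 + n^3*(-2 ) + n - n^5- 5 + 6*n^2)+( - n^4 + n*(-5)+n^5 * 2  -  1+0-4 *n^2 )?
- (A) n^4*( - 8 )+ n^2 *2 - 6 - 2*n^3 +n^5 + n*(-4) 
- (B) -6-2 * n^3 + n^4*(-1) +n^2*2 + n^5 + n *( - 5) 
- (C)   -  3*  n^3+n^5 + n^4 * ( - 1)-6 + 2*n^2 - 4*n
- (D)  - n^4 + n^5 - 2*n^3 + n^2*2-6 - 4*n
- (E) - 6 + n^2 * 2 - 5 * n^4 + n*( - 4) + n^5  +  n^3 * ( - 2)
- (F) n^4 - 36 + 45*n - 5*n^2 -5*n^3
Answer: D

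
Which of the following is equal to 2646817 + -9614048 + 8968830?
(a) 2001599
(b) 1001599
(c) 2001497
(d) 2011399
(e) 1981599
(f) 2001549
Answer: a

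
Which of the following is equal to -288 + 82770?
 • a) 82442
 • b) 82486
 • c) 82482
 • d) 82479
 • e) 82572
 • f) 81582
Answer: c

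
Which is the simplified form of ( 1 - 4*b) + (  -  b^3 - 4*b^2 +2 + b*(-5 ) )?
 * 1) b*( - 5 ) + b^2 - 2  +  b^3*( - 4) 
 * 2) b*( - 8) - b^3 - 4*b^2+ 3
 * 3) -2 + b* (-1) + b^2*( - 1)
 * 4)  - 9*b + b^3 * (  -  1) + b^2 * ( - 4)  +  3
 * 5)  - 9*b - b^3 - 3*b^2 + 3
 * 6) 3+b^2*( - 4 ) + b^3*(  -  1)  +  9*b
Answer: 4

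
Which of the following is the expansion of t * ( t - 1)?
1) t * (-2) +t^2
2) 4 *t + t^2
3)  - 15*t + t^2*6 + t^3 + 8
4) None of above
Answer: 4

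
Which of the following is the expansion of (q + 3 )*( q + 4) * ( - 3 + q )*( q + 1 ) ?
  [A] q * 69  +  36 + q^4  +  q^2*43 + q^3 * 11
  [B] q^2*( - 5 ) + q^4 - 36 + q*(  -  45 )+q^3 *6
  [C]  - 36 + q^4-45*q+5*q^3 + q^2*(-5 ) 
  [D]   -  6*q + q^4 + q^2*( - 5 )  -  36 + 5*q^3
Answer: C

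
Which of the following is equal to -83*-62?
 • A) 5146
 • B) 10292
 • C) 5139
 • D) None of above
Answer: A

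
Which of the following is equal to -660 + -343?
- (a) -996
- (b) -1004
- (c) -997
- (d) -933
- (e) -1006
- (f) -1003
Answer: f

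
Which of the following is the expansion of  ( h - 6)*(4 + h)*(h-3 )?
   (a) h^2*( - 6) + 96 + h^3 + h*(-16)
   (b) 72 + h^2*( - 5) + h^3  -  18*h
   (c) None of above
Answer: b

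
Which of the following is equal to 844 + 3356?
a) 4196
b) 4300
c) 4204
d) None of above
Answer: d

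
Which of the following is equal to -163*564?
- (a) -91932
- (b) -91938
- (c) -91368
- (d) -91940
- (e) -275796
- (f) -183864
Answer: a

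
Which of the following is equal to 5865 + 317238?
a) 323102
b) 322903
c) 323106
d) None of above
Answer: d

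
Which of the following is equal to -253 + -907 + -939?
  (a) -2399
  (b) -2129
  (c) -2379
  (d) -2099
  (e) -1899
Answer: d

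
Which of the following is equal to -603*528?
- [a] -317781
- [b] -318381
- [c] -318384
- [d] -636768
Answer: c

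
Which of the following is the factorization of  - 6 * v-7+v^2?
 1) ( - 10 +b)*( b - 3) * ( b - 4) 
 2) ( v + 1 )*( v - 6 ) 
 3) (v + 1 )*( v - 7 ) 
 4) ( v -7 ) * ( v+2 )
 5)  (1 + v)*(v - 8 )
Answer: 3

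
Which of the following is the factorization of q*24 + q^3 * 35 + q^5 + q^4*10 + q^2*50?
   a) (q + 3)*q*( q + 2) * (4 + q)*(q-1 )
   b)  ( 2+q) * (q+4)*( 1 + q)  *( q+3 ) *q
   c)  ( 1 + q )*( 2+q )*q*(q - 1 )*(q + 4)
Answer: b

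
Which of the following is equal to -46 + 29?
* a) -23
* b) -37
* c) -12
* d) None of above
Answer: d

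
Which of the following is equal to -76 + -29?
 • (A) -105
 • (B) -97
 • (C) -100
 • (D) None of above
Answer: A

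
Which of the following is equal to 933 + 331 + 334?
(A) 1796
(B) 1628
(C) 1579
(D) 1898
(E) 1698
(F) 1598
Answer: F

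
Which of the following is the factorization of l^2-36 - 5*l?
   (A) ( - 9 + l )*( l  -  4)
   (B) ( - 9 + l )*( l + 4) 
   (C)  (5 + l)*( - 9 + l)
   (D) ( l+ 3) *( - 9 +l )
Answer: B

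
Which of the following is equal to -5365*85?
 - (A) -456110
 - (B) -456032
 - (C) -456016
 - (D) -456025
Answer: D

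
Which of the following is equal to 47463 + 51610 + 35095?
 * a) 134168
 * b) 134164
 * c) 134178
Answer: a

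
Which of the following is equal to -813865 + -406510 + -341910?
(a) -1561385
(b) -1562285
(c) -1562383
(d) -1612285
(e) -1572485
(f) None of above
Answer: b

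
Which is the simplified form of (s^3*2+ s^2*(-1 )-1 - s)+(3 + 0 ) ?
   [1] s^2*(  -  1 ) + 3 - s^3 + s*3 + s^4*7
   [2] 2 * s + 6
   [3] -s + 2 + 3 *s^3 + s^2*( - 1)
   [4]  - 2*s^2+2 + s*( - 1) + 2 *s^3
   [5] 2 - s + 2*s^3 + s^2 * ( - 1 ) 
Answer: 5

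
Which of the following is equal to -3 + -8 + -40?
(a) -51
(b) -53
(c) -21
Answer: a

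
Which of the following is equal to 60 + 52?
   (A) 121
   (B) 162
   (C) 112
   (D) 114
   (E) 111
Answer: C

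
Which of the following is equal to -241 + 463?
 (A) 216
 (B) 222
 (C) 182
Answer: B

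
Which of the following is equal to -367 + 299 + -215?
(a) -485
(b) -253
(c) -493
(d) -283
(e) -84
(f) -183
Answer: d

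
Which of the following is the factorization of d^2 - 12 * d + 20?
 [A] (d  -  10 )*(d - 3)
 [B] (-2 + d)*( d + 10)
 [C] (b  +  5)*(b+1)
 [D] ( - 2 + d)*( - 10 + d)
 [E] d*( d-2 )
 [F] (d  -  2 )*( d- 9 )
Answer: D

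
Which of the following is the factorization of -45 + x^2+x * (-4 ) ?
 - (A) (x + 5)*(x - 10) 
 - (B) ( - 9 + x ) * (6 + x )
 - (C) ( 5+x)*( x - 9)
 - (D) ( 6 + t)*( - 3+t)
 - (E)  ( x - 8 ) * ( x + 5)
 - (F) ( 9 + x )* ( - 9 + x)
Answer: C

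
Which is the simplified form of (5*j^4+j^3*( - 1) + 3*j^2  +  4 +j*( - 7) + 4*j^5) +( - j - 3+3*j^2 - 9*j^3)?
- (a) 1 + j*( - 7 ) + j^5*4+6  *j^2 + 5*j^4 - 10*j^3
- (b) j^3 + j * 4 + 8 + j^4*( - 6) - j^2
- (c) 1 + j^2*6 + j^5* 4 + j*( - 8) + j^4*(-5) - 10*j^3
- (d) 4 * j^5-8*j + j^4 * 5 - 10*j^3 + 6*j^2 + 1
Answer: d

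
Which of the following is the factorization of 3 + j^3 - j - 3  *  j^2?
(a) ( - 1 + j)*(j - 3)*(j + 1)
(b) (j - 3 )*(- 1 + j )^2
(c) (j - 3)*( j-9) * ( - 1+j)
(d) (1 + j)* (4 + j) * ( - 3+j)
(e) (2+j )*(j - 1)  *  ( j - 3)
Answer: a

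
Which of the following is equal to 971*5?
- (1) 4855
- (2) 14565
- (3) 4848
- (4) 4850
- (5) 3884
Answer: 1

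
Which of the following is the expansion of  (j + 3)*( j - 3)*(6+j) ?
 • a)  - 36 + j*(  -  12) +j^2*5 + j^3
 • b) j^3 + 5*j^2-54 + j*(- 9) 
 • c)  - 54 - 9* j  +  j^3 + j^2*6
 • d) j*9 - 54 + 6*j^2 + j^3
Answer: c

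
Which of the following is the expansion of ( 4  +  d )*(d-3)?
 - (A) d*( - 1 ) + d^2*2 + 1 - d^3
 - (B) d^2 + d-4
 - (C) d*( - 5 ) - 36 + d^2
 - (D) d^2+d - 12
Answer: D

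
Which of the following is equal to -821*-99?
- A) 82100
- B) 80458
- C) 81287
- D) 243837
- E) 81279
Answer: E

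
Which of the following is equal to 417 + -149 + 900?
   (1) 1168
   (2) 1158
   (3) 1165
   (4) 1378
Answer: 1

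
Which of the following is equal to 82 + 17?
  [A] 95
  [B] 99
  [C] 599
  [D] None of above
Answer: B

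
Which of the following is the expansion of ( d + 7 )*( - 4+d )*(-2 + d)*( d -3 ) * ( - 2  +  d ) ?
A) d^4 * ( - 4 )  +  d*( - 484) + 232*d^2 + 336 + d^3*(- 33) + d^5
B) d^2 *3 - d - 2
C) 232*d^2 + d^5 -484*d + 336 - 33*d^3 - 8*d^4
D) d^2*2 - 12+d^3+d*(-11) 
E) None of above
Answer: A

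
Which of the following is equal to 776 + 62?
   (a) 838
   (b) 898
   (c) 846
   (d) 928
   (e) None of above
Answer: a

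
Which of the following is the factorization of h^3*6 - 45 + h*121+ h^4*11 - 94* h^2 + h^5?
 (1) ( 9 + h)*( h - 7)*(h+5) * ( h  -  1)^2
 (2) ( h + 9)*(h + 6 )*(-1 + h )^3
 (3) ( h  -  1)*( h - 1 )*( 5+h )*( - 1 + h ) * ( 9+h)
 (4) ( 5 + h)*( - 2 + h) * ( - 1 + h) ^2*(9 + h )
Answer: 3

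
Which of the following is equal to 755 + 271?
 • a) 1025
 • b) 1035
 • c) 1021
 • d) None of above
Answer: d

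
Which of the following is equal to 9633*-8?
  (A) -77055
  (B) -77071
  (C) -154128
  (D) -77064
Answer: D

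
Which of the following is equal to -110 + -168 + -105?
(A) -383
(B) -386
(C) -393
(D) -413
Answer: A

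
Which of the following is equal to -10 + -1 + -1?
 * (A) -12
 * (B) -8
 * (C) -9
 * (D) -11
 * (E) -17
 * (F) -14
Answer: A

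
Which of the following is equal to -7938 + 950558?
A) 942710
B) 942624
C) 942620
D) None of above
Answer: C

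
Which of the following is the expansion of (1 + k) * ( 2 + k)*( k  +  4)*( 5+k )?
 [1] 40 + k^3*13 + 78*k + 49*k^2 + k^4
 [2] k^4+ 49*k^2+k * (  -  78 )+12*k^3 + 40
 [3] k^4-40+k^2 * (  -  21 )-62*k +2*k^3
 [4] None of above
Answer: 4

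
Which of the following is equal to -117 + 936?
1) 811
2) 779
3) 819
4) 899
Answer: 3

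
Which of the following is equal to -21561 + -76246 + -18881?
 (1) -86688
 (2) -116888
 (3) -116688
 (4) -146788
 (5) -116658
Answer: 3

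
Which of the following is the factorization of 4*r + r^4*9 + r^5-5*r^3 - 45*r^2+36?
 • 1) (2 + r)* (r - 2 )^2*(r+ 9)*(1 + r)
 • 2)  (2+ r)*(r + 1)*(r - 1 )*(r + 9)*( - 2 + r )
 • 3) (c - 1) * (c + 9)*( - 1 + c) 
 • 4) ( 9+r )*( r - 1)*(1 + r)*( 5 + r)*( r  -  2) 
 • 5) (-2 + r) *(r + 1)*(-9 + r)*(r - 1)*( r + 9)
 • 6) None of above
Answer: 2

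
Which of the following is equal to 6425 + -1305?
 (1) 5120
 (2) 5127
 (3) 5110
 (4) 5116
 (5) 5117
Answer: 1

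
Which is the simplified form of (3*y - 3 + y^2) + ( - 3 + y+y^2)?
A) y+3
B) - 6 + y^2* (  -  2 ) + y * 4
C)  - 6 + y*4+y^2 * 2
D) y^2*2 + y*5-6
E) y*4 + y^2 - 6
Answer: C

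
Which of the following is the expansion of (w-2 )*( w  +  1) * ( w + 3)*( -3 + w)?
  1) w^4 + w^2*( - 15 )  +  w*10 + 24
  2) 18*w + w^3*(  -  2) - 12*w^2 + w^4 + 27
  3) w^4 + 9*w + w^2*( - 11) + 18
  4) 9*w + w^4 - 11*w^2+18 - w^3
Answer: 4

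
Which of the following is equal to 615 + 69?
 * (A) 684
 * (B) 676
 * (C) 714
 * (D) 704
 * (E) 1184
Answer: A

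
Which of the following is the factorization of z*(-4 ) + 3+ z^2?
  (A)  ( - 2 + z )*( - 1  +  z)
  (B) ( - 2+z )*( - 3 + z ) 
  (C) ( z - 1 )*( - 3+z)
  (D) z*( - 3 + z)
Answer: C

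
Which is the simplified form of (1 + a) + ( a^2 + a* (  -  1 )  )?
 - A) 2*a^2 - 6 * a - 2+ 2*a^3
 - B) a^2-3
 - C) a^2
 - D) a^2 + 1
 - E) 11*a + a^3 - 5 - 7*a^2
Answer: D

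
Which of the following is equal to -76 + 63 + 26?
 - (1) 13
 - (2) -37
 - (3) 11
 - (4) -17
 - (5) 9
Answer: 1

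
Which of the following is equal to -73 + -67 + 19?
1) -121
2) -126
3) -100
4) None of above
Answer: 1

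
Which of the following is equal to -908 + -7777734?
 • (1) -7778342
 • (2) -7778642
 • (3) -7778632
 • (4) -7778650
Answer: 2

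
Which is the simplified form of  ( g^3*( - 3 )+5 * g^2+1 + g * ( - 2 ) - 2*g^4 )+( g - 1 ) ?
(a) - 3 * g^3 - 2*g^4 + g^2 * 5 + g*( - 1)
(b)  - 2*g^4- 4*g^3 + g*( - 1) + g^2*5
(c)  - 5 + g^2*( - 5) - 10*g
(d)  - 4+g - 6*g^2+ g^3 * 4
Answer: a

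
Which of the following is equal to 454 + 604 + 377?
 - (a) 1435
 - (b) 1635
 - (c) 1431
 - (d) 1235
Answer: a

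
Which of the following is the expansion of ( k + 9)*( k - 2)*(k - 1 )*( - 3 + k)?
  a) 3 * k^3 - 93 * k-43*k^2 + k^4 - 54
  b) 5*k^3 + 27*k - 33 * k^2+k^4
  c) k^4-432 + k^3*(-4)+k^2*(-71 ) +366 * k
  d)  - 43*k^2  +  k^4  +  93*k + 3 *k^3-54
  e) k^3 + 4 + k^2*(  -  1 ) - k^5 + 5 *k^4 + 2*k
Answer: d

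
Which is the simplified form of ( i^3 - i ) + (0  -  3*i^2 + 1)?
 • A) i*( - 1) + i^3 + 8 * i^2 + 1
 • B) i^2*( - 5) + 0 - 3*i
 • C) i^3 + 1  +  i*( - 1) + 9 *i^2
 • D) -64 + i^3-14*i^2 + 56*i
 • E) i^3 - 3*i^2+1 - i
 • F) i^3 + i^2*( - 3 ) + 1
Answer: E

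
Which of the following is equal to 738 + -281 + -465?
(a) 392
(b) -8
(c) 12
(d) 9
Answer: b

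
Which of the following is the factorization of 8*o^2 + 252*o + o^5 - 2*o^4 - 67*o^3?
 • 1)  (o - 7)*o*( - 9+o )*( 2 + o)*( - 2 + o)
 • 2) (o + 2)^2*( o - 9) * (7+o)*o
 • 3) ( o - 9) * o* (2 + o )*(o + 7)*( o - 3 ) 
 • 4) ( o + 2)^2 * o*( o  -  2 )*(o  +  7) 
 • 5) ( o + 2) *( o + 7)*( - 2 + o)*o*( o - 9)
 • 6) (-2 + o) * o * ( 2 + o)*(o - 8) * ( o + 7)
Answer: 5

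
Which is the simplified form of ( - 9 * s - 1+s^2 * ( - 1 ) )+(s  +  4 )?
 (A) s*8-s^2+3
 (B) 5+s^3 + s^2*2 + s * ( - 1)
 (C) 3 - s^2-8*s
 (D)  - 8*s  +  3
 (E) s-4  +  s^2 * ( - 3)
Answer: C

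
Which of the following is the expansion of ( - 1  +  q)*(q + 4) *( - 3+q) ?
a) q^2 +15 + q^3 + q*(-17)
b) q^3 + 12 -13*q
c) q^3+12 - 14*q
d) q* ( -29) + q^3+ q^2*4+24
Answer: b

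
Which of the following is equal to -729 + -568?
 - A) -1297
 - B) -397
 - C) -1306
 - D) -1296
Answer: A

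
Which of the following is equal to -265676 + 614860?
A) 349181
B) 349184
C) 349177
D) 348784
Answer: B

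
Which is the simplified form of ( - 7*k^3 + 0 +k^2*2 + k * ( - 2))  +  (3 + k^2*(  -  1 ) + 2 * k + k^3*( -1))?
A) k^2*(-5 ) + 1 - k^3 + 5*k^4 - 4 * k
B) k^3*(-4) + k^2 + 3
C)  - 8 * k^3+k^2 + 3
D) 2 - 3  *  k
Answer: C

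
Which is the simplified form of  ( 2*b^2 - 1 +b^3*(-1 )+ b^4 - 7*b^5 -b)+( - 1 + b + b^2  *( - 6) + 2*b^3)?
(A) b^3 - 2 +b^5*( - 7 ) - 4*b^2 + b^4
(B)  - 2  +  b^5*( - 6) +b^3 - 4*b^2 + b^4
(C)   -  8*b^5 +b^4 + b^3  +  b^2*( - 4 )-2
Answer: A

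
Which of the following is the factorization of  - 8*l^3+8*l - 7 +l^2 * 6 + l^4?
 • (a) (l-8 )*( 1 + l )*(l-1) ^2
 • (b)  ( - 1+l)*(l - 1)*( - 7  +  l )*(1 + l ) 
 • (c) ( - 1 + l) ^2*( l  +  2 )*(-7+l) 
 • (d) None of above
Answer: b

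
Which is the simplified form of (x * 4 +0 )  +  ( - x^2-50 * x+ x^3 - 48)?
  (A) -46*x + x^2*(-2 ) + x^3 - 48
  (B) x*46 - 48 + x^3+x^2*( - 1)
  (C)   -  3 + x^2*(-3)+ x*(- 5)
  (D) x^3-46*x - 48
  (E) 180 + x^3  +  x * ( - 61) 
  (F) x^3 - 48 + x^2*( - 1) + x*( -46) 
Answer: F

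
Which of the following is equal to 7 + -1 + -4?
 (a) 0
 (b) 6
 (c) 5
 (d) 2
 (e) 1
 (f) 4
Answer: d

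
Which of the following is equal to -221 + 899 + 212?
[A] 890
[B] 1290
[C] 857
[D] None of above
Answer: A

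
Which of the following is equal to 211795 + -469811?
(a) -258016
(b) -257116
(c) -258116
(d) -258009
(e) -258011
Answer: a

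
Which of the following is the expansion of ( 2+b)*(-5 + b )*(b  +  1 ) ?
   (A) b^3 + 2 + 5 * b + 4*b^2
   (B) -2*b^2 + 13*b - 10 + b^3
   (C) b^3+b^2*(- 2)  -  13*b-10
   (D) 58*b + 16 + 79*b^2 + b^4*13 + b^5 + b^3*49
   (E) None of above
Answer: C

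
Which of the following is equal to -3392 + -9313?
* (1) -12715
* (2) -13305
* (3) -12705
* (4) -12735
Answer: 3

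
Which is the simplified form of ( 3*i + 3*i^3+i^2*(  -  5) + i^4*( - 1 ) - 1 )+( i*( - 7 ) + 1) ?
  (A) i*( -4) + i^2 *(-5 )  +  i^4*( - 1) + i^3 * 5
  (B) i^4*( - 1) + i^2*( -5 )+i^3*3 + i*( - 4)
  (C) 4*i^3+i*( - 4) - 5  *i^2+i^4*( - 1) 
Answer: B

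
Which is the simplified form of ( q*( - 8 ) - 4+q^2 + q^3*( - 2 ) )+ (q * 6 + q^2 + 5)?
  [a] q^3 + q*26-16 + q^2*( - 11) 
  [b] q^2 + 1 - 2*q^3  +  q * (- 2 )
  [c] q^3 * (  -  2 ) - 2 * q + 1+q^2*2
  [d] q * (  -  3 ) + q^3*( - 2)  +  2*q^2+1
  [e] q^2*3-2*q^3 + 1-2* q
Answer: c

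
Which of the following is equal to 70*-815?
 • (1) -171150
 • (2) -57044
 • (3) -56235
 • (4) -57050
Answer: 4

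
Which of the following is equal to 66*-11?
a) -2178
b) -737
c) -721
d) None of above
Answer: d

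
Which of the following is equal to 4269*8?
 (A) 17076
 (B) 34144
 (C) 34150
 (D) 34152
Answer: D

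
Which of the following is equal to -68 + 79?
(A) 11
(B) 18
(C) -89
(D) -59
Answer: A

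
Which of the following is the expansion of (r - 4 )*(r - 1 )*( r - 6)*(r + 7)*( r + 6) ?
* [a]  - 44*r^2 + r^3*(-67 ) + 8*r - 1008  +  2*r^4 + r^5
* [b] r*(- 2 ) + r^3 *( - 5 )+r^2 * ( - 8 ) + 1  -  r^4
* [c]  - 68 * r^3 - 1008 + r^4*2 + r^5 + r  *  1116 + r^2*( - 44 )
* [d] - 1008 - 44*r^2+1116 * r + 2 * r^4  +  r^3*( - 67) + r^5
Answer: d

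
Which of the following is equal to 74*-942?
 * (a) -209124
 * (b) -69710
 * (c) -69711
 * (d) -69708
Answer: d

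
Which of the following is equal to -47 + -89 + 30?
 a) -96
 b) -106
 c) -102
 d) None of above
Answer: b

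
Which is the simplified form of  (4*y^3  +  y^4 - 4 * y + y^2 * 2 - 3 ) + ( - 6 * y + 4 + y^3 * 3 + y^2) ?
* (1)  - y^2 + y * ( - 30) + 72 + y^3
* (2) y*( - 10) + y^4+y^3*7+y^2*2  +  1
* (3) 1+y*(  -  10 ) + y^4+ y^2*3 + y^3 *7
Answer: 3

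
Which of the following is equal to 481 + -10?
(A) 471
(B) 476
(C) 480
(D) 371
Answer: A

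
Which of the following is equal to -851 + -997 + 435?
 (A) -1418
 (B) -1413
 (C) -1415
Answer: B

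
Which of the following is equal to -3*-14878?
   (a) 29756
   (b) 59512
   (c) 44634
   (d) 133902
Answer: c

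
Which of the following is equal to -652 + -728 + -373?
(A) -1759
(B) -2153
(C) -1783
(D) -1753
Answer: D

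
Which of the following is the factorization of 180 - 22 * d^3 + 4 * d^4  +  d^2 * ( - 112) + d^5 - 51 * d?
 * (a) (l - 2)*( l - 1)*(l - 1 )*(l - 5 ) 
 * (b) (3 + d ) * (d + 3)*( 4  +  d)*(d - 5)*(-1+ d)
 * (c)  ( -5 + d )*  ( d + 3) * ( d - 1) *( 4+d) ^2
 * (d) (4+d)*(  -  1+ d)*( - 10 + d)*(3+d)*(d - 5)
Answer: b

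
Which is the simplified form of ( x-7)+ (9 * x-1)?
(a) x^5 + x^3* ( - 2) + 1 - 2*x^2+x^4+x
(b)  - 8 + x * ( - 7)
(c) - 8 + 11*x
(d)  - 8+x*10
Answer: d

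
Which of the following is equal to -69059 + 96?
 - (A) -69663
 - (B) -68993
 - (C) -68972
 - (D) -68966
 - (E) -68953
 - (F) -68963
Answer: F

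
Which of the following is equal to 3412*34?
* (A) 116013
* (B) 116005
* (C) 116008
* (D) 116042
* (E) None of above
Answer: C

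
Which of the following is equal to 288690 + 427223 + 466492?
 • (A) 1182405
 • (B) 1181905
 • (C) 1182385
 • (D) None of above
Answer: A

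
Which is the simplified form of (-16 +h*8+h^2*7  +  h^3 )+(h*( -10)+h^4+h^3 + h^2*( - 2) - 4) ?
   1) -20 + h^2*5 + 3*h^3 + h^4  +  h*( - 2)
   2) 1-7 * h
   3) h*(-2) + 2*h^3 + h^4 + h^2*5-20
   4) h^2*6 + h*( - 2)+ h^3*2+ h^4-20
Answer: 3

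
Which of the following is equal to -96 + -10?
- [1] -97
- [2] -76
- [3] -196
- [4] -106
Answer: 4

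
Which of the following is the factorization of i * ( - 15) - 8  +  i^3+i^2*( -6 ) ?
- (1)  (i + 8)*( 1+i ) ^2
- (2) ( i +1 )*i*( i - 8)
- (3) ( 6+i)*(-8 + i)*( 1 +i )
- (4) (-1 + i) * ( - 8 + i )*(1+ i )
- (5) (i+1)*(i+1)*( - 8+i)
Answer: 5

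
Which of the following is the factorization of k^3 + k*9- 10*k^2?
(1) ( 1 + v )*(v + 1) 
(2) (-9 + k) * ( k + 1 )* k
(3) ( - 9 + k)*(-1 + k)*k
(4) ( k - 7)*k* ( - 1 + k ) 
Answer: 3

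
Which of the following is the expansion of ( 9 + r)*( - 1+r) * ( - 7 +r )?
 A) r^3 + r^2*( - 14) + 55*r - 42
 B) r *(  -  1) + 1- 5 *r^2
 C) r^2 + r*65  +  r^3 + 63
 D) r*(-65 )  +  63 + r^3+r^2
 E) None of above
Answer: D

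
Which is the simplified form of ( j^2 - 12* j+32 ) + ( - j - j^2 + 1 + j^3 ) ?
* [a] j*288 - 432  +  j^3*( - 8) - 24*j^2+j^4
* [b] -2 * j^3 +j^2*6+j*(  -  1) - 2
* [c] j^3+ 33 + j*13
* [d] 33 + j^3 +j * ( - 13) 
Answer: d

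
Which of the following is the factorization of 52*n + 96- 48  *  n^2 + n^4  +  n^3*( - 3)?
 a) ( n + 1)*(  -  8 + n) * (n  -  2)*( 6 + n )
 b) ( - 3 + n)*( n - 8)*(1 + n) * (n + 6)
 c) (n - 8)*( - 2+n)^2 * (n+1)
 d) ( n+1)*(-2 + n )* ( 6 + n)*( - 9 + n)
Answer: a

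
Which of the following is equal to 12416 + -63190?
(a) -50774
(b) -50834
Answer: a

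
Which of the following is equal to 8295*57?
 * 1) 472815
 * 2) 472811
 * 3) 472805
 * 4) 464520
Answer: 1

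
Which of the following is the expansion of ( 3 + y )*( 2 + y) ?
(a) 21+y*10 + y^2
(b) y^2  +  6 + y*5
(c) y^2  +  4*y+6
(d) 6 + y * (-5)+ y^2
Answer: b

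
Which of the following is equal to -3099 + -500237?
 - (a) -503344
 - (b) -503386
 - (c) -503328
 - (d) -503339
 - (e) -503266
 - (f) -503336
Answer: f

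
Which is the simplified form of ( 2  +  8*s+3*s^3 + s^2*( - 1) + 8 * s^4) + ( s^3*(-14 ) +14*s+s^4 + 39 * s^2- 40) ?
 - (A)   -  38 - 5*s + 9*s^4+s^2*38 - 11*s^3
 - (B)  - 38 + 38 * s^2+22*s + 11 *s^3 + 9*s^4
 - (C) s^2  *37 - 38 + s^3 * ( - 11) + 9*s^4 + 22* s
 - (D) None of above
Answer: D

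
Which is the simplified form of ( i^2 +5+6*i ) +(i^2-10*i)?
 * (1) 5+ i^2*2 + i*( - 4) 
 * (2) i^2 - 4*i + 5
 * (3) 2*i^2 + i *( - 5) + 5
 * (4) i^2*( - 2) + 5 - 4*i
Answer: 1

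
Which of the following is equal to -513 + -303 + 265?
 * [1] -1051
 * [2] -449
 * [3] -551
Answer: 3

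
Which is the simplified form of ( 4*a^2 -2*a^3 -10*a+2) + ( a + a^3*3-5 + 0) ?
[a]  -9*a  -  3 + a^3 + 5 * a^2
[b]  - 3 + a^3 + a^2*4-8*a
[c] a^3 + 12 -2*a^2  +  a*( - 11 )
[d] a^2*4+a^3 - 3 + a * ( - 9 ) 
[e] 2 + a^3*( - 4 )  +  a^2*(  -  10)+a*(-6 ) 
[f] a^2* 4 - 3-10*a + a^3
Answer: d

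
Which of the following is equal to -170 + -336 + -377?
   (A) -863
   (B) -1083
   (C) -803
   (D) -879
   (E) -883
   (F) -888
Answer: E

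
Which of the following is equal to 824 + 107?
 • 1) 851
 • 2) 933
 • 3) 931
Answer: 3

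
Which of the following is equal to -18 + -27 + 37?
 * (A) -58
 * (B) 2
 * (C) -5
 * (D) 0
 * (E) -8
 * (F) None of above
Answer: E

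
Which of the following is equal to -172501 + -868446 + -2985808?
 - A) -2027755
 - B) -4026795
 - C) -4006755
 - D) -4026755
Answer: D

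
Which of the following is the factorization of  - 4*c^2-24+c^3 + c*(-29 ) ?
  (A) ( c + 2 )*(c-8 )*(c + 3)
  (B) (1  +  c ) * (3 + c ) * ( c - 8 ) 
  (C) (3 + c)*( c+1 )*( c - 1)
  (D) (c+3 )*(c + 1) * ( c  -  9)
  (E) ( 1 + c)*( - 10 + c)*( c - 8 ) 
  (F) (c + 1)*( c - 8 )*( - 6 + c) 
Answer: B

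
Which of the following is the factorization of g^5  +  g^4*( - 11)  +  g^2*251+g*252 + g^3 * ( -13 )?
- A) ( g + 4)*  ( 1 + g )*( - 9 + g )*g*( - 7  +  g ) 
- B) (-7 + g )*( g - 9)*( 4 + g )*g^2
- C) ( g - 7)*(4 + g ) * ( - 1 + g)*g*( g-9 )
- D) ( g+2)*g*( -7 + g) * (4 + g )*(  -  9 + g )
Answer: A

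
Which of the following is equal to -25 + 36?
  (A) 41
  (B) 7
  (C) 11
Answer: C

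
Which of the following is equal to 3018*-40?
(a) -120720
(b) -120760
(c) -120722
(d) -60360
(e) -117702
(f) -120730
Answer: a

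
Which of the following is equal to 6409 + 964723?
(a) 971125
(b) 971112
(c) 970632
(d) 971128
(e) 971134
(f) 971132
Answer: f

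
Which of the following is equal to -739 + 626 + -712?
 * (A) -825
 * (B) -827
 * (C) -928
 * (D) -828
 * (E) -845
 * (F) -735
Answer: A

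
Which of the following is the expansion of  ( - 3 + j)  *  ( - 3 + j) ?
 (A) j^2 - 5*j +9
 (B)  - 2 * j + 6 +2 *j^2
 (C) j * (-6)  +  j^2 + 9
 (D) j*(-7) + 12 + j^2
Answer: C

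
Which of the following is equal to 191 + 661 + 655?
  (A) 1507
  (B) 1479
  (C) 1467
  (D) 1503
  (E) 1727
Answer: A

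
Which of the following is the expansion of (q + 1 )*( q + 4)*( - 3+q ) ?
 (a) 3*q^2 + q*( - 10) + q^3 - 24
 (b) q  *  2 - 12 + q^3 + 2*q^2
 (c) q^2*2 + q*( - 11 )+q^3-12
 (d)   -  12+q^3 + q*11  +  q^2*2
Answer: c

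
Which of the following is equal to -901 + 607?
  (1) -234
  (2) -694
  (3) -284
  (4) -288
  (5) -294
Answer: 5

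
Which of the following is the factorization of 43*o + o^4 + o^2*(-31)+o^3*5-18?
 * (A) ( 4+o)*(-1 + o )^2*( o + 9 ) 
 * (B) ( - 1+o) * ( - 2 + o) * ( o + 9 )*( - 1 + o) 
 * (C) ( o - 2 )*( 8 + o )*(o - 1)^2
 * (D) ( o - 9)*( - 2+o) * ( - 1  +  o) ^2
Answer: B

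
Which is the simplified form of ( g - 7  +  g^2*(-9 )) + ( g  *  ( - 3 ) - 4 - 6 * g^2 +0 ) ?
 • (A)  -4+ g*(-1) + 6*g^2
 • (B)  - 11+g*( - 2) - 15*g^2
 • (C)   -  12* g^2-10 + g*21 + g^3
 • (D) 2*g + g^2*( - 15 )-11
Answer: B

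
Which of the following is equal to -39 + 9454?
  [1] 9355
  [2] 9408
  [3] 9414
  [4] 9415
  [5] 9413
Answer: 4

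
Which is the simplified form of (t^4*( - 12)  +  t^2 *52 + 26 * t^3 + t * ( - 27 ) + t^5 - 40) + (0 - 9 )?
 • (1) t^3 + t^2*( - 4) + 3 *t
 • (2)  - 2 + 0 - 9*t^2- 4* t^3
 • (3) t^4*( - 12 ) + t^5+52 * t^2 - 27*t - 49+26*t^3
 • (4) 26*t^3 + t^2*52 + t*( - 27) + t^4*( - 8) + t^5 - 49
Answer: 3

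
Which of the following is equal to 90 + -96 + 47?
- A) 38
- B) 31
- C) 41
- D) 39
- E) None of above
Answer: C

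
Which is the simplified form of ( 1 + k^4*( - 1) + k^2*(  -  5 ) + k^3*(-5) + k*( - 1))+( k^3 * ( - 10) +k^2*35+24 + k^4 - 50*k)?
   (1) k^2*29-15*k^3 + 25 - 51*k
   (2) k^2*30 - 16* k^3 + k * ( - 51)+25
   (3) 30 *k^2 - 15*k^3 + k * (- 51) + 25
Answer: 3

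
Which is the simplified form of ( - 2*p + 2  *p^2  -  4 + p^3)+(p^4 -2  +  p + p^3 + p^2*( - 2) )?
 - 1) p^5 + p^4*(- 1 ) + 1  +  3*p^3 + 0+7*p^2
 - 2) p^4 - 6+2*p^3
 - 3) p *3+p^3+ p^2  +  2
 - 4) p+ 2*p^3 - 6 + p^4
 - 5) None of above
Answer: 5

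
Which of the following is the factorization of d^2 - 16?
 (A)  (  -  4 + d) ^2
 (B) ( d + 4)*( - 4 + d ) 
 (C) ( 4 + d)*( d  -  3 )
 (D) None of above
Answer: B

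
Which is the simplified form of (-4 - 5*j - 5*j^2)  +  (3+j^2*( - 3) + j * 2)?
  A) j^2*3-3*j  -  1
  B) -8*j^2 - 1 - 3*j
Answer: B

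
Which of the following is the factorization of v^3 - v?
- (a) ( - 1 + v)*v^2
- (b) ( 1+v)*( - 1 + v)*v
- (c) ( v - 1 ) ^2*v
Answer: b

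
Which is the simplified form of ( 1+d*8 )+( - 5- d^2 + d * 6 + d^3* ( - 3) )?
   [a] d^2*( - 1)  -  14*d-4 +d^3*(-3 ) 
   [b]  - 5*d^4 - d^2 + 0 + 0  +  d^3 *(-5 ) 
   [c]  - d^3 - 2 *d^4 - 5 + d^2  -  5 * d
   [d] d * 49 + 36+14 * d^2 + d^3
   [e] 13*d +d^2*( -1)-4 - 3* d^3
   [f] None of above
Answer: f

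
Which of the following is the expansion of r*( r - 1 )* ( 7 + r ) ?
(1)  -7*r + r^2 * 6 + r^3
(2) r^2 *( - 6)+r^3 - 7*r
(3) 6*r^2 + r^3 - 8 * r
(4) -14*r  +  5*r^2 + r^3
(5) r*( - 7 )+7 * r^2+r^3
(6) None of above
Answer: 1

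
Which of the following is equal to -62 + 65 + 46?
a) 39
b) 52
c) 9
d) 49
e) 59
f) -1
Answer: d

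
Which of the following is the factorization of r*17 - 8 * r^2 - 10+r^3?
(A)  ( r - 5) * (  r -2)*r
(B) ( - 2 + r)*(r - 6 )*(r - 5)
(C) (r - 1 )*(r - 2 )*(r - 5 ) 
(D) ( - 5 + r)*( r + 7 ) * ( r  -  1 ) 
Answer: C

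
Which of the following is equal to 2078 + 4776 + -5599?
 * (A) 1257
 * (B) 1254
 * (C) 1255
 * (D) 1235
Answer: C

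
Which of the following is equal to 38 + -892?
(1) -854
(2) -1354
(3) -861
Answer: 1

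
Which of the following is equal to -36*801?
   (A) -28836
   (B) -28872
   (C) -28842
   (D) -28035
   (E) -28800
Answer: A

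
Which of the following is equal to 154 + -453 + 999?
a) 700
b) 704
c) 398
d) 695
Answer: a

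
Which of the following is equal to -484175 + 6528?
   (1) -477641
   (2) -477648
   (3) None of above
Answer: 3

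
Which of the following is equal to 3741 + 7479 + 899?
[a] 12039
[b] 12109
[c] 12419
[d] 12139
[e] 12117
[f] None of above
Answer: f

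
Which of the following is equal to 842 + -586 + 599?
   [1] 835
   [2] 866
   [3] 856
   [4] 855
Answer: 4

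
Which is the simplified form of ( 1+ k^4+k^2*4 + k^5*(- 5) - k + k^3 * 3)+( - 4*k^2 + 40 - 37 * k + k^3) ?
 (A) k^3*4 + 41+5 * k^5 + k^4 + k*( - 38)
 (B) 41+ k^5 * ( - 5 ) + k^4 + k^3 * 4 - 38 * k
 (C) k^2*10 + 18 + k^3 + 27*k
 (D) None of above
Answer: B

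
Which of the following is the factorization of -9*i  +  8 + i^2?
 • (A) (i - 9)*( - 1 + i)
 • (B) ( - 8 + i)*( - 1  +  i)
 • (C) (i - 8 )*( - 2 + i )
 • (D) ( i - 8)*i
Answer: B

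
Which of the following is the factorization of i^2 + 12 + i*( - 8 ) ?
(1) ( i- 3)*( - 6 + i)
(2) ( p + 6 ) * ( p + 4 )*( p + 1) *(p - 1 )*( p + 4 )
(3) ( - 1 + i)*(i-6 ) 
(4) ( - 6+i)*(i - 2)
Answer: 4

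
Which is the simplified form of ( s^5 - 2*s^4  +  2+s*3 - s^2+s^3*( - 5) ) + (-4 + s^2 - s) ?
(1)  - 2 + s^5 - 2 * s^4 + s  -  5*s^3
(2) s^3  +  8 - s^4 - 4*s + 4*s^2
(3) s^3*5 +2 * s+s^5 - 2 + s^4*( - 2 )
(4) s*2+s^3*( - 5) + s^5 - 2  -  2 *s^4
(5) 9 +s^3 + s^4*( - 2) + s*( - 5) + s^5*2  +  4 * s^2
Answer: 4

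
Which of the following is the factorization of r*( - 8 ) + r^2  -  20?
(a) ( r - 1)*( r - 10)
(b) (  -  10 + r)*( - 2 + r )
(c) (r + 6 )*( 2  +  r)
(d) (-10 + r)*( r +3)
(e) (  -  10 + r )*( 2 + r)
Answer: e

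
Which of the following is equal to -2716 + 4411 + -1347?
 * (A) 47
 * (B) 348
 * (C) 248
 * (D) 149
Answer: B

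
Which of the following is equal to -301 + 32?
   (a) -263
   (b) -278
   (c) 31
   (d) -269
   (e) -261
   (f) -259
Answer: d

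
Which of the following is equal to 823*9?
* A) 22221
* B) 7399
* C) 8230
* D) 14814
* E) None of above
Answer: E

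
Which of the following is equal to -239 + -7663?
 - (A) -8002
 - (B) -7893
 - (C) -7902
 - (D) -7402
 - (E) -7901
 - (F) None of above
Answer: C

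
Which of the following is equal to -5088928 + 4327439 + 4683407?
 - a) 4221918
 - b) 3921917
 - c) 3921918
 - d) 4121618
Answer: c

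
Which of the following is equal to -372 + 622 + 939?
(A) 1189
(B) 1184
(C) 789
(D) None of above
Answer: A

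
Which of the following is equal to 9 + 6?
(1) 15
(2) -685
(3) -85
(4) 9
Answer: 1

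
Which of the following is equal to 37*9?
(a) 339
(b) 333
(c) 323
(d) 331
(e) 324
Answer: b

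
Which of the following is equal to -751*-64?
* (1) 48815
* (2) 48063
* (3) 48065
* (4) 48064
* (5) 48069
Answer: 4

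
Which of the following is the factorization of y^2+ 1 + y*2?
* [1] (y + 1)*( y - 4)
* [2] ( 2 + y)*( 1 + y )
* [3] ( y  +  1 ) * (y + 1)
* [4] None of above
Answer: 3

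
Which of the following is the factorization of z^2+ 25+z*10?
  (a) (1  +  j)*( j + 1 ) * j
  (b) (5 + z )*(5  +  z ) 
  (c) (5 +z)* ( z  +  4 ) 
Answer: b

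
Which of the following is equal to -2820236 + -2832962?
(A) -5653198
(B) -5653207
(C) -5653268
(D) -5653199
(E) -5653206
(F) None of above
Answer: A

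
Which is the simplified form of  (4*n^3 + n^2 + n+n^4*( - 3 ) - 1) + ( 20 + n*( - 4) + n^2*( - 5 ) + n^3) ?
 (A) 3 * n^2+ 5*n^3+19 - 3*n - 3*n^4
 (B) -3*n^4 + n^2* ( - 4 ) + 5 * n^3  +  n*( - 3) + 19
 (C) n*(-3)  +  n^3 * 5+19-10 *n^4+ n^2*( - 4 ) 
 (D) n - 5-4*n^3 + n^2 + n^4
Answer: B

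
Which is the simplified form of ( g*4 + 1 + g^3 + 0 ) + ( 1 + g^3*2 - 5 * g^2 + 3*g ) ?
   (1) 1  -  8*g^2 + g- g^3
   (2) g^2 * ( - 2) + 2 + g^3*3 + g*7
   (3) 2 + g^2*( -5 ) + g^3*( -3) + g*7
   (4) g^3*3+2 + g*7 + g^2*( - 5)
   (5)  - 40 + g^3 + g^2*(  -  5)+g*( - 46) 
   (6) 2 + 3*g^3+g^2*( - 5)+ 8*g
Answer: 4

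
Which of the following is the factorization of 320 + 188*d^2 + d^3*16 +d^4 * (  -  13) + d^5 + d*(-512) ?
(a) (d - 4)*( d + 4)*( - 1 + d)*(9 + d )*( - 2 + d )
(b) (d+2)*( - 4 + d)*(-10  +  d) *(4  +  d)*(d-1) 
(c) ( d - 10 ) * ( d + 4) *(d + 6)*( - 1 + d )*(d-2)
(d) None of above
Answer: d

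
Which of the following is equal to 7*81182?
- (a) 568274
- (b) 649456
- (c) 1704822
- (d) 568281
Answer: a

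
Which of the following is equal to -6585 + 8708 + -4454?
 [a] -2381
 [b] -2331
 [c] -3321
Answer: b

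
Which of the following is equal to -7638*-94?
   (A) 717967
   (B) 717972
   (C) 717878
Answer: B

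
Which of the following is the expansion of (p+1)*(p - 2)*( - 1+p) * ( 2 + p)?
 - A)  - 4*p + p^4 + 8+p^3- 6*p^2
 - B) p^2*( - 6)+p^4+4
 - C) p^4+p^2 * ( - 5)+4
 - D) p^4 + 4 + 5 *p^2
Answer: C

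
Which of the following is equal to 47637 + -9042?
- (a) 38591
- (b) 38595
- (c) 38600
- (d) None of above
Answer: b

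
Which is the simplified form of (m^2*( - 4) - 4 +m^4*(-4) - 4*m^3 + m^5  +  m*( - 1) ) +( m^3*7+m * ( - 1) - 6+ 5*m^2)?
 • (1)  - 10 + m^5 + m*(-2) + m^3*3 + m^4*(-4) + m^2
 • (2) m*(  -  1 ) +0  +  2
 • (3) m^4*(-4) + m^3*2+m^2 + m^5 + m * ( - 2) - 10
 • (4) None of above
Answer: 1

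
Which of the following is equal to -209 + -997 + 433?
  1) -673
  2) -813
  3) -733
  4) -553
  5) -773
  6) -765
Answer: 5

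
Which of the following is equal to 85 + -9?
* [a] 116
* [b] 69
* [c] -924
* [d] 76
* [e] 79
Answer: d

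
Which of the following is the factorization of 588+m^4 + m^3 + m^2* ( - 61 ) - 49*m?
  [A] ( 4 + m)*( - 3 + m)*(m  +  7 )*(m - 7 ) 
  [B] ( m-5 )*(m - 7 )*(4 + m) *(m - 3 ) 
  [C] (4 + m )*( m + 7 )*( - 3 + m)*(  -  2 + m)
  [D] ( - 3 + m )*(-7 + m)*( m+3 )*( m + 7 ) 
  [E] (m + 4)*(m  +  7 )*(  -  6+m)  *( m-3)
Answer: A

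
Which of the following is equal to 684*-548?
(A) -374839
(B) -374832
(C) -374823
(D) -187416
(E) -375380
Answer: B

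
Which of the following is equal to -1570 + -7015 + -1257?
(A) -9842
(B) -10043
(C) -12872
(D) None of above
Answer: A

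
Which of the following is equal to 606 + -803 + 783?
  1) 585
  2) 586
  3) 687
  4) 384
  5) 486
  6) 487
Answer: 2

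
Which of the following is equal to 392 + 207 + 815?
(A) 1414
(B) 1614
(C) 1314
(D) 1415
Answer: A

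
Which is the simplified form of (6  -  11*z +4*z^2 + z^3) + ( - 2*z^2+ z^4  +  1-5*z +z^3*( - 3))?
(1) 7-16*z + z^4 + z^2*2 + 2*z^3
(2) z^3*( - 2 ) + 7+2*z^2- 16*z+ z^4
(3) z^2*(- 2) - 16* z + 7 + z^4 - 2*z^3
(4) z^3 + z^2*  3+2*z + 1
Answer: 2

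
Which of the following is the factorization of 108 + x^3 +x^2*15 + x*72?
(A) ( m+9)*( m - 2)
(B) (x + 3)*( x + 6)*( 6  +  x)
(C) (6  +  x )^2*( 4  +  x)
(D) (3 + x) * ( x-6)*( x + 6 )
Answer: B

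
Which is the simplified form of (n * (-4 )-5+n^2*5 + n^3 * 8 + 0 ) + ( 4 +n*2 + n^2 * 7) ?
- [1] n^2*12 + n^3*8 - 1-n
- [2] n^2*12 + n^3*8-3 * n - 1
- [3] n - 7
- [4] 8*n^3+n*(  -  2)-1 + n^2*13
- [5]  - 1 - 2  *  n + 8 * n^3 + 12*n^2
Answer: 5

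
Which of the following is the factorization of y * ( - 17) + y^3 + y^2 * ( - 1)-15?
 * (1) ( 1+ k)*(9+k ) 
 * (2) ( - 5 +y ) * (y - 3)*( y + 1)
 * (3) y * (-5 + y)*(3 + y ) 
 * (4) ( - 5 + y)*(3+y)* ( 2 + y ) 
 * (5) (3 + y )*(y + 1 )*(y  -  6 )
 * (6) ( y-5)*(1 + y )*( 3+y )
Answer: 6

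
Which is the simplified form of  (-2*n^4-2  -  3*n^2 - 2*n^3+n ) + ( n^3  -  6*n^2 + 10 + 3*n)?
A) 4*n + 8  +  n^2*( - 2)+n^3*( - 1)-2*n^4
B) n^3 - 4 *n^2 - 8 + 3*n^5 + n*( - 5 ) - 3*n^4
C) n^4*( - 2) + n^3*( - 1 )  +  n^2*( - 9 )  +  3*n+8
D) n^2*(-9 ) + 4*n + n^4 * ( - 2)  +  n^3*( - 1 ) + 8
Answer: D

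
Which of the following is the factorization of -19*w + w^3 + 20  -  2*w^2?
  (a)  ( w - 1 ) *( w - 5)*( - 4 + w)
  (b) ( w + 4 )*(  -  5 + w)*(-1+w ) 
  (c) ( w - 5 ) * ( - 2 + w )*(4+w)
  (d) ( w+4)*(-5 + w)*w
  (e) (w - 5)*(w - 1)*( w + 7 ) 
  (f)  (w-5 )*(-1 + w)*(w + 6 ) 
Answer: b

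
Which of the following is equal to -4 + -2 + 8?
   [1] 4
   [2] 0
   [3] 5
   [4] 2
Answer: 4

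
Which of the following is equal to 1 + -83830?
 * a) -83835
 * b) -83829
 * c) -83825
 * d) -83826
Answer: b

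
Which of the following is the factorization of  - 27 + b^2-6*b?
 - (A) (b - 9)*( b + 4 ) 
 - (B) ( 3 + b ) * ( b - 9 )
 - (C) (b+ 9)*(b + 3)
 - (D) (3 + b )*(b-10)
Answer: B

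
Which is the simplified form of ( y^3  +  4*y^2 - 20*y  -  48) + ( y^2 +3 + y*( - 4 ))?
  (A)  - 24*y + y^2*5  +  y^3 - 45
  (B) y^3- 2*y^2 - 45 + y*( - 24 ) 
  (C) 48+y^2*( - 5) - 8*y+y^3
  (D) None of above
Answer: A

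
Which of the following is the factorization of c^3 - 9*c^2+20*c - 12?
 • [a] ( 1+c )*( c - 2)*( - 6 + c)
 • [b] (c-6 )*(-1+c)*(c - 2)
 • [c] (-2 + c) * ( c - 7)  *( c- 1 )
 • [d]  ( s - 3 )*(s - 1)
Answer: b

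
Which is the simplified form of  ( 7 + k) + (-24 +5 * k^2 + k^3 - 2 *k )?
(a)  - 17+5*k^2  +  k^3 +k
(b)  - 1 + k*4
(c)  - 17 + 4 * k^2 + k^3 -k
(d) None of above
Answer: d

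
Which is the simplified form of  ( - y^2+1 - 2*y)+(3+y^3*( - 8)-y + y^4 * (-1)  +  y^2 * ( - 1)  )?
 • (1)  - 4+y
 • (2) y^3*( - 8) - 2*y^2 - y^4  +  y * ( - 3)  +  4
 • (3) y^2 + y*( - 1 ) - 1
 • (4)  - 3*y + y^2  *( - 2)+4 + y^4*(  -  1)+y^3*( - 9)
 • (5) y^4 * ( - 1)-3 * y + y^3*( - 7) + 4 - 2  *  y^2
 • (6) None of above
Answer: 2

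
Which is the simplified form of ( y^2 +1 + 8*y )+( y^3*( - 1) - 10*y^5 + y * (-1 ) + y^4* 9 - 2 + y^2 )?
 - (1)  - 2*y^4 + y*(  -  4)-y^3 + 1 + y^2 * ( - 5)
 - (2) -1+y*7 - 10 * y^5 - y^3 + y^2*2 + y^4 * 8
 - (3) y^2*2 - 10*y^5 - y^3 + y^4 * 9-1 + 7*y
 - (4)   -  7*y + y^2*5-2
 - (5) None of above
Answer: 3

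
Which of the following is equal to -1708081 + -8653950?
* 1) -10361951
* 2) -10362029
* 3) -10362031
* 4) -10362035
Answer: 3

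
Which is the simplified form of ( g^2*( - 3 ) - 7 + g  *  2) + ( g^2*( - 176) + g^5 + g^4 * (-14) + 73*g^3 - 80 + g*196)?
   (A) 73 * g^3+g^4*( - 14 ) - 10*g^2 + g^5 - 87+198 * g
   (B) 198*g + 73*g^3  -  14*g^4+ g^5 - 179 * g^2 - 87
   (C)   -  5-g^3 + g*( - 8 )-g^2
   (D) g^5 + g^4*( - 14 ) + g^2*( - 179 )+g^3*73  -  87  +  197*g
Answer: B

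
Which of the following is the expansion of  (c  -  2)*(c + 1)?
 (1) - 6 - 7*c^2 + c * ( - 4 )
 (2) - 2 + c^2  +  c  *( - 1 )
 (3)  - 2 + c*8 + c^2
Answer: 2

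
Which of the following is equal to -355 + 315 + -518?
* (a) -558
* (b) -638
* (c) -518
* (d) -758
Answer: a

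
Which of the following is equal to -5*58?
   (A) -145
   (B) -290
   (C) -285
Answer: B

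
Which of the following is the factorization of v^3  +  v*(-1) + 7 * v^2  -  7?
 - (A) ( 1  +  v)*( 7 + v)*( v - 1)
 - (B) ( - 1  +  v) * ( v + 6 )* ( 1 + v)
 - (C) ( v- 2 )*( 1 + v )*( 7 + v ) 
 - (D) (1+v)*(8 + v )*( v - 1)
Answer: A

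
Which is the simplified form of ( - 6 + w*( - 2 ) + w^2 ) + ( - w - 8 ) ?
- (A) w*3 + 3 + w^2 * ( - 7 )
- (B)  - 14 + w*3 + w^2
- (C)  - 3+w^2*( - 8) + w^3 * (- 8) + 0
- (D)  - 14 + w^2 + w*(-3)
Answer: D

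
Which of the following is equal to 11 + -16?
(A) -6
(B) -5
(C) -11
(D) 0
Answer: B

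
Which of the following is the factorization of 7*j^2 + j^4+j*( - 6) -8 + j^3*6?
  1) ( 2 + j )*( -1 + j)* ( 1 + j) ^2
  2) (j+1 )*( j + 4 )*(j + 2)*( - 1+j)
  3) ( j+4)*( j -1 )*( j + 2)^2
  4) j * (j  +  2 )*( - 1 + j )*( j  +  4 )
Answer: 2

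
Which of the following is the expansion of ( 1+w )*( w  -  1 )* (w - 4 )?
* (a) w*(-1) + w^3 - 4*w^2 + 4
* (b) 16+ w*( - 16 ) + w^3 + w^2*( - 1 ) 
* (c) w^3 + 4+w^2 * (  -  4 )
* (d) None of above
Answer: a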